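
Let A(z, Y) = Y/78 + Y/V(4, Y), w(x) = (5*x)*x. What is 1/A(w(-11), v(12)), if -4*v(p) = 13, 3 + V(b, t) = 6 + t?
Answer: 24/311 ≈ 0.077170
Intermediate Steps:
V(b, t) = 3 + t (V(b, t) = -3 + (6 + t) = 3 + t)
w(x) = 5*x²
v(p) = -13/4 (v(p) = -¼*13 = -13/4)
A(z, Y) = Y/78 + Y/(3 + Y)
1/A(w(-11), v(12)) = 1/((1/78)*(-13/4)*(81 - 13/4)/(3 - 13/4)) = 1/((1/78)*(-13/4)*(311/4)/(-¼)) = 1/((1/78)*(-13/4)*(-4)*(311/4)) = 1/(311/24) = 24/311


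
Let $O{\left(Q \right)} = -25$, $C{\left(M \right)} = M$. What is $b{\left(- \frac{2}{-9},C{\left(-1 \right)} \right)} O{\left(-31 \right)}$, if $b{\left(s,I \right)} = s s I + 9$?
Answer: $- \frac{18125}{81} \approx -223.77$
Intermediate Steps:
$b{\left(s,I \right)} = 9 + I s^{2}$ ($b{\left(s,I \right)} = s^{2} I + 9 = I s^{2} + 9 = 9 + I s^{2}$)
$b{\left(- \frac{2}{-9},C{\left(-1 \right)} \right)} O{\left(-31 \right)} = \left(9 - \left(- \frac{2}{-9}\right)^{2}\right) \left(-25\right) = \left(9 - \left(\left(-2\right) \left(- \frac{1}{9}\right)\right)^{2}\right) \left(-25\right) = \left(9 - \left(\frac{2}{9}\right)^{2}\right) \left(-25\right) = \left(9 - \frac{4}{81}\right) \left(-25\right) = \frac{725}{81} \left(-25\right) = - \frac{18125}{81}$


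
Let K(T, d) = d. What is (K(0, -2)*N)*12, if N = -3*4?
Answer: 288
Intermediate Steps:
N = -12
(K(0, -2)*N)*12 = -2*(-12)*12 = 24*12 = 288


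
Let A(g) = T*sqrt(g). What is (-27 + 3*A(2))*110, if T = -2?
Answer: -2970 - 660*sqrt(2) ≈ -3903.4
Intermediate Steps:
A(g) = -2*sqrt(g)
(-27 + 3*A(2))*110 = (-27 + 3*(-2*sqrt(2)))*110 = (-27 - 6*sqrt(2))*110 = -2970 - 660*sqrt(2)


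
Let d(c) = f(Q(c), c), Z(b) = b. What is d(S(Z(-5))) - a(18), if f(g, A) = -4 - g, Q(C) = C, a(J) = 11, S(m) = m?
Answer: -10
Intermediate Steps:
d(c) = -4 - c
d(S(Z(-5))) - a(18) = (-4 - 1*(-5)) - 1*11 = (-4 + 5) - 11 = 1 - 11 = -10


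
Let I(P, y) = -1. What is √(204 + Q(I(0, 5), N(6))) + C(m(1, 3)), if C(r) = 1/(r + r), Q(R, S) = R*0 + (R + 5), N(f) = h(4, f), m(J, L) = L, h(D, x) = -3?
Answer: ⅙ + 4*√13 ≈ 14.589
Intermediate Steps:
N(f) = -3
Q(R, S) = 5 + R (Q(R, S) = 0 + (5 + R) = 5 + R)
C(r) = 1/(2*r)
√(204 + Q(I(0, 5), N(6))) + C(m(1, 3)) = √(204 + (5 - 1)) + (½)/3 = √(204 + 4) + (½)*(⅓) = √208 + ⅙ = 4*√13 + ⅙ = ⅙ + 4*√13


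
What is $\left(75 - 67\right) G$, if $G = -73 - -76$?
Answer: $24$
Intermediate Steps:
$G = 3$ ($G = -73 + 76 = 3$)
$\left(75 - 67\right) G = \left(75 - 67\right) 3 = 8 \cdot 3 = 24$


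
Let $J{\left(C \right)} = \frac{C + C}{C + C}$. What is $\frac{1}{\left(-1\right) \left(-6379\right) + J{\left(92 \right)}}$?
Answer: $\frac{1}{6380} \approx 0.00015674$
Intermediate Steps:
$J{\left(C \right)} = 1$ ($J{\left(C \right)} = \frac{2 C}{2 C} = 2 C \frac{1}{2 C} = 1$)
$\frac{1}{\left(-1\right) \left(-6379\right) + J{\left(92 \right)}} = \frac{1}{\left(-1\right) \left(-6379\right) + 1} = \frac{1}{6379 + 1} = \frac{1}{6380}$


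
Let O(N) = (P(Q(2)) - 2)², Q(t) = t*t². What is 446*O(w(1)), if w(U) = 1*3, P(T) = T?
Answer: 16056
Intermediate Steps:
Q(t) = t³
w(U) = 3
O(N) = 36 (O(N) = (2³ - 2)² = (8 - 2)² = 6² = 36)
446*O(w(1)) = 446*36 = 16056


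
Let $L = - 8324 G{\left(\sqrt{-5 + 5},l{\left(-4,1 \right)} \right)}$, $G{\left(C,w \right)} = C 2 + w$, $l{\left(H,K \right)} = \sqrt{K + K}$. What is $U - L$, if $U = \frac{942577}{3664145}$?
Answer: $\frac{942577}{3664145} + 8324 \sqrt{2} \approx 11772.0$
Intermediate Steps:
$U = \frac{942577}{3664145}$ ($U = 942577 \cdot \frac{1}{3664145} = \frac{942577}{3664145} \approx 0.25724$)
$l{\left(H,K \right)} = \sqrt{2} \sqrt{K}$ ($l{\left(H,K \right)} = \sqrt{2 K} = \sqrt{2} \sqrt{K}$)
$G{\left(C,w \right)} = w + 2 C$ ($G{\left(C,w \right)} = 2 C + w = w + 2 C$)
$L = - 8324 \sqrt{2}$ ($L = - 8324 \left(\sqrt{2} \sqrt{1} + 2 \sqrt{-5 + 5}\right) = - 8324 \left(\sqrt{2} \cdot 1 + 2 \sqrt{0}\right) = - 8324 \left(\sqrt{2} + 2 \cdot 0\right) = - 8324 \left(\sqrt{2} + 0\right) = - 8324 \sqrt{2} \approx -11772.0$)
$U - L = \frac{942577}{3664145} - - 8324 \sqrt{2} = \frac{942577}{3664145} + 8324 \sqrt{2}$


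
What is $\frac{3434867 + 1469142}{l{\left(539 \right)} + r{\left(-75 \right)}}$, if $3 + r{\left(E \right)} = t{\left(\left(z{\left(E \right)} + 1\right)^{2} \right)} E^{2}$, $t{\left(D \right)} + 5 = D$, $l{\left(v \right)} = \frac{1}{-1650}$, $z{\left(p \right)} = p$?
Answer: $\frac{8091614850}{50777713799} \approx 0.15935$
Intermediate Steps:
$l{\left(v \right)} = - \frac{1}{1650}$
$t{\left(D \right)} = -5 + D$
$r{\left(E \right)} = -3 + E^{2} \left(-5 + \left(1 + E\right)^{2}\right)$ ($r{\left(E \right)} = -3 + \left(-5 + \left(E + 1\right)^{2}\right) E^{2} = -3 + \left(-5 + \left(1 + E\right)^{2}\right) E^{2} = -3 + E^{2} \left(-5 + \left(1 + E\right)^{2}\right)$)
$\frac{3434867 + 1469142}{l{\left(539 \right)} + r{\left(-75 \right)}} = \frac{3434867 + 1469142}{- \frac{1}{1650} - \left(3 - \left(-75\right)^{2} \left(-5 + \left(1 - 75\right)^{2}\right)\right)} = \frac{4904009}{- \frac{1}{1650} - \left(3 - 5625 \left(-5 + \left(-74\right)^{2}\right)\right)} = \frac{4904009}{- \frac{1}{1650} - \left(3 - 5625 \left(-5 + 5476\right)\right)} = \frac{4904009}{- \frac{1}{1650} + \left(-3 + 5625 \cdot 5471\right)} = \frac{4904009}{- \frac{1}{1650} + \left(-3 + 30774375\right)} = \frac{4904009}{- \frac{1}{1650} + 30774372} = \frac{4904009}{\frac{50777713799}{1650}} = 4904009 \cdot \frac{1650}{50777713799} = \frac{8091614850}{50777713799}$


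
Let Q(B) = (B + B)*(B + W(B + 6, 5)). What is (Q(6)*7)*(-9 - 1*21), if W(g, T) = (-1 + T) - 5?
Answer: -12600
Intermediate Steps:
W(g, T) = -6 + T
Q(B) = 2*B*(-1 + B) (Q(B) = (B + B)*(B + (-6 + 5)) = (2*B)*(B - 1) = (2*B)*(-1 + B) = 2*B*(-1 + B))
(Q(6)*7)*(-9 - 1*21) = ((2*6*(-1 + 6))*7)*(-9 - 1*21) = ((2*6*5)*7)*(-9 - 21) = (60*7)*(-30) = 420*(-30) = -12600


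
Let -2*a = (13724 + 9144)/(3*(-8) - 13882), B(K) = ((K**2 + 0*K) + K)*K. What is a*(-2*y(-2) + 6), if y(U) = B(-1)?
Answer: 34302/6953 ≈ 4.9334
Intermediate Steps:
B(K) = K*(K + K**2) (B(K) = ((K**2 + 0) + K)*K = (K**2 + K)*K = (K + K**2)*K = K*(K + K**2))
y(U) = 0 (y(U) = (-1)**2*(1 - 1) = 1*0 = 0)
a = 5717/6953 (a = -(13724 + 9144)/(2*(3*(-8) - 13882)) = -11434/(-24 - 13882) = -11434/(-13906) = -11434*(-1)/13906 = -1/2*(-11434/6953) = 5717/6953 ≈ 0.82224)
a*(-2*y(-2) + 6) = 5717*(-2*0 + 6)/6953 = 5717*(0 + 6)/6953 = (5717/6953)*6 = 34302/6953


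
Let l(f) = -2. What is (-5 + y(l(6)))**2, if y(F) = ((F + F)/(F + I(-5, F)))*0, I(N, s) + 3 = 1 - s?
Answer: 25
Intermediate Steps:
I(N, s) = -2 - s (I(N, s) = -3 + (1 - s) = -2 - s)
y(F) = 0 (y(F) = ((F + F)/(F + (-2 - F)))*0 = ((2*F)/(-2))*0 = ((2*F)*(-1/2))*0 = -F*0 = 0)
(-5 + y(l(6)))**2 = (-5 + 0)**2 = (-5)**2 = 25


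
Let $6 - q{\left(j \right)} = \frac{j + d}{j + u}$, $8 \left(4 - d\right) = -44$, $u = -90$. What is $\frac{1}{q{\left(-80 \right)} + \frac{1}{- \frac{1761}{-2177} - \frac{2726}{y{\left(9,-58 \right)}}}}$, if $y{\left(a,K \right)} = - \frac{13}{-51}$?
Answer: $\frac{102896481060}{574697488051} \approx 0.17904$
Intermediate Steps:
$d = \frac{19}{2}$ ($d = 4 - - \frac{11}{2} = 4 + \frac{11}{2} = \frac{19}{2} \approx 9.5$)
$y{\left(a,K \right)} = \frac{13}{51}$ ($y{\left(a,K \right)} = \left(-13\right) \left(- \frac{1}{51}\right) = \frac{13}{51}$)
$q{\left(j \right)} = 6 - \frac{\frac{19}{2} + j}{-90 + j}$ ($q{\left(j \right)} = 6 - \frac{j + \frac{19}{2}}{j - 90} = 6 - \frac{\frac{19}{2} + j}{-90 + j}$)
$\frac{1}{q{\left(-80 \right)} + \frac{1}{- \frac{1761}{-2177} - \frac{2726}{y{\left(9,-58 \right)}}}} = \frac{1}{\frac{-1099 + 10 \left(-80\right)}{2 \left(-90 - 80\right)} + \frac{1}{- \frac{1761}{-2177} - \frac{2726}{\frac{13}{51}}}} = \frac{1}{\frac{-1099 - 800}{2 \left(-170\right)} + \frac{1}{\left(-1761\right) \left(- \frac{1}{2177}\right) - \frac{139026}{13}}} = \frac{1}{\frac{1}{2} \left(- \frac{1}{170}\right) \left(-1899\right) + \frac{1}{\frac{1761}{2177} - \frac{139026}{13}}} = \frac{1}{\frac{1899}{340} + \frac{1}{- \frac{302636709}{28301}}} = \frac{1}{\frac{1899}{340} - \frac{28301}{302636709}} = \frac{1}{\frac{574697488051}{102896481060}} = \frac{102896481060}{574697488051}$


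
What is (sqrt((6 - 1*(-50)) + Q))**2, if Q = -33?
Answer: 23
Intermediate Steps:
(sqrt((6 - 1*(-50)) + Q))**2 = (sqrt((6 - 1*(-50)) - 33))**2 = (sqrt((6 + 50) - 33))**2 = (sqrt(56 - 33))**2 = (sqrt(23))**2 = 23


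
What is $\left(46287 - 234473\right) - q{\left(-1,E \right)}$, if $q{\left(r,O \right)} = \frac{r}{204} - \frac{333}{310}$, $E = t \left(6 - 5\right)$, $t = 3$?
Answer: $- \frac{5950407199}{31620} \approx -1.8819 \cdot 10^{5}$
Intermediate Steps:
$E = 3$ ($E = 3 \left(6 - 5\right) = 3 \cdot 1 = 3$)
$q{\left(r,O \right)} = - \frac{333}{310} + \frac{r}{204}$ ($q{\left(r,O \right)} = r \frac{1}{204} - \frac{333}{310} = \frac{r}{204} - \frac{333}{310} = - \frac{333}{310} + \frac{r}{204}$)
$\left(46287 - 234473\right) - q{\left(-1,E \right)} = \left(46287 - 234473\right) - \left(- \frac{333}{310} + \frac{1}{204} \left(-1\right)\right) = -188186 - \left(- \frac{333}{310} - \frac{1}{204}\right) = -188186 - - \frac{34121}{31620} = -188186 + \frac{34121}{31620} = - \frac{5950407199}{31620}$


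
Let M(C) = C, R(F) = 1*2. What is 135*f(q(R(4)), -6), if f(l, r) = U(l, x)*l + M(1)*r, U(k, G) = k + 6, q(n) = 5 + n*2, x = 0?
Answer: 17415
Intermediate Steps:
R(F) = 2
q(n) = 5 + 2*n
U(k, G) = 6 + k
f(l, r) = r + l*(6 + l) (f(l, r) = (6 + l)*l + 1*r = l*(6 + l) + r = r + l*(6 + l))
135*f(q(R(4)), -6) = 135*(-6 + (5 + 2*2)*(6 + (5 + 2*2))) = 135*(-6 + (5 + 4)*(6 + (5 + 4))) = 135*(-6 + 9*(6 + 9)) = 135*(-6 + 9*15) = 135*(-6 + 135) = 135*129 = 17415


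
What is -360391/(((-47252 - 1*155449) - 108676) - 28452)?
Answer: 360391/339829 ≈ 1.0605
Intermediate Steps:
-360391/(((-47252 - 1*155449) - 108676) - 28452) = -360391/(((-47252 - 155449) - 108676) - 28452) = -360391/((-202701 - 108676) - 28452) = -360391/(-311377 - 28452) = -360391/(-339829) = -360391*(-1/339829) = 360391/339829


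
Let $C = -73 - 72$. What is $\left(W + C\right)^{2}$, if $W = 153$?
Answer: $64$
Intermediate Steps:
$C = -145$
$\left(W + C\right)^{2} = \left(153 - 145\right)^{2} = 8^{2} = 64$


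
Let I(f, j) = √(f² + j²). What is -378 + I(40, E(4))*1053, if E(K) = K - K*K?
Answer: -378 + 4212*√109 ≈ 43597.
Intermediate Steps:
E(K) = K - K²
-378 + I(40, E(4))*1053 = -378 + √(40² + (4*(1 - 1*4))²)*1053 = -378 + √(1600 + (4*(1 - 4))²)*1053 = -378 + √(1600 + (4*(-3))²)*1053 = -378 + √(1600 + (-12)²)*1053 = -378 + √(1600 + 144)*1053 = -378 + √1744*1053 = -378 + (4*√109)*1053 = -378 + 4212*√109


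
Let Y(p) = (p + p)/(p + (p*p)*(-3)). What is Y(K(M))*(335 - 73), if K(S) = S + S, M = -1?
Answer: 524/7 ≈ 74.857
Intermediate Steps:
K(S) = 2*S
Y(p) = 2*p/(p - 3*p²) (Y(p) = (2*p)/(p + p²*(-3)) = (2*p)/(p - 3*p²) = 2*p/(p - 3*p²))
Y(K(M))*(335 - 73) = (-2/(-1 + 3*(2*(-1))))*(335 - 73) = -2/(-1 + 3*(-2))*262 = -2/(-1 - 6)*262 = -2/(-7)*262 = -2*(-⅐)*262 = (2/7)*262 = 524/7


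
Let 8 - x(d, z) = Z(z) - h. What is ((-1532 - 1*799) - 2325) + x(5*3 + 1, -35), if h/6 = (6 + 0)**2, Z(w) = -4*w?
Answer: -4572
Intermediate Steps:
h = 216 (h = 6*(6 + 0)**2 = 6*6**2 = 6*36 = 216)
x(d, z) = 224 + 4*z (x(d, z) = 8 - (-4*z - 1*216) = 8 - (-4*z - 216) = 8 - (-216 - 4*z) = 8 + (216 + 4*z) = 224 + 4*z)
((-1532 - 1*799) - 2325) + x(5*3 + 1, -35) = ((-1532 - 1*799) - 2325) + (224 + 4*(-35)) = ((-1532 - 799) - 2325) + (224 - 140) = (-2331 - 2325) + 84 = -4656 + 84 = -4572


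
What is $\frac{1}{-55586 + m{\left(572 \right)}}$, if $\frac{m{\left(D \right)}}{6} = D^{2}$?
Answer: $\frac{1}{1907518} \approx 5.2424 \cdot 10^{-7}$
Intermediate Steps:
$m{\left(D \right)} = 6 D^{2}$
$\frac{1}{-55586 + m{\left(572 \right)}} = \frac{1}{-55586 + 6 \cdot 572^{2}} = \frac{1}{-55586 + 6 \cdot 327184} = \frac{1}{-55586 + 1963104} = \frac{1}{1907518}$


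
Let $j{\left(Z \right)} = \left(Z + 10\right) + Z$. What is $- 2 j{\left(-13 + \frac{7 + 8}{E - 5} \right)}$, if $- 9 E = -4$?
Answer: $\frac{1852}{41} \approx 45.171$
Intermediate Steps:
$E = \frac{4}{9}$ ($E = \left(- \frac{1}{9}\right) \left(-4\right) = \frac{4}{9} \approx 0.44444$)
$j{\left(Z \right)} = 10 + 2 Z$ ($j{\left(Z \right)} = \left(10 + Z\right) + Z = 10 + 2 Z$)
$- 2 j{\left(-13 + \frac{7 + 8}{E - 5} \right)} = - 2 \left(10 + 2 \left(-13 + \frac{7 + 8}{\frac{4}{9} - 5}\right)\right) = - 2 \left(10 + 2 \left(-13 + \frac{15}{- \frac{41}{9}}\right)\right) = - 2 \left(10 + 2 \left(-13 + 15 \left(- \frac{9}{41}\right)\right)\right) = - 2 \left(10 + 2 \left(-13 - \frac{135}{41}\right)\right) = - 2 \left(10 + 2 \left(- \frac{668}{41}\right)\right) = - 2 \left(10 - \frac{1336}{41}\right) = \left(-2\right) \left(- \frac{926}{41}\right) = \frac{1852}{41}$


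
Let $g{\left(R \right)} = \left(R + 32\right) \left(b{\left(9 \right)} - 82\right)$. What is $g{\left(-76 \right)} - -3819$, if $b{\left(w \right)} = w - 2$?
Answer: $7119$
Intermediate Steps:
$b{\left(w \right)} = -2 + w$ ($b{\left(w \right)} = w + \left(-5 + 3\right) = w - 2 = -2 + w$)
$g{\left(R \right)} = -2400 - 75 R$ ($g{\left(R \right)} = \left(R + 32\right) \left(\left(-2 + 9\right) - 82\right) = \left(32 + R\right) \left(7 - 82\right) = \left(32 + R\right) \left(-75\right) = -2400 - 75 R$)
$g{\left(-76 \right)} - -3819 = \left(-2400 - -5700\right) - -3819 = \left(-2400 + 5700\right) + 3819 = 3300 + 3819 = 7119$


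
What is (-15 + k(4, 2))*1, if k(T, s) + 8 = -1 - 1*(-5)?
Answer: -19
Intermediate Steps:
k(T, s) = -4 (k(T, s) = -8 + (-1 - 1*(-5)) = -8 + (-1 + 5) = -8 + 4 = -4)
(-15 + k(4, 2))*1 = (-15 - 4)*1 = -19*1 = -19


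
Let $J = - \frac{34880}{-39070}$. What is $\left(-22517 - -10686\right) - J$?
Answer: $- \frac{46227205}{3907} \approx -11832.0$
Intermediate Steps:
$J = \frac{3488}{3907}$ ($J = \left(-34880\right) \left(- \frac{1}{39070}\right) = \frac{3488}{3907} \approx 0.89276$)
$\left(-22517 - -10686\right) - J = \left(-22517 - -10686\right) - \frac{3488}{3907} = \left(-22517 + 10686\right) - \frac{3488}{3907} = -11831 - \frac{3488}{3907} = - \frac{46227205}{3907}$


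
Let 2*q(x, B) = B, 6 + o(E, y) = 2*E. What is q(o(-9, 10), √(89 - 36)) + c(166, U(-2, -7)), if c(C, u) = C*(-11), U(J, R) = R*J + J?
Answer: -1826 + √53/2 ≈ -1822.4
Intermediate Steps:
o(E, y) = -6 + 2*E
U(J, R) = J + J*R (U(J, R) = J*R + J = J + J*R)
c(C, u) = -11*C
q(x, B) = B/2
q(o(-9, 10), √(89 - 36)) + c(166, U(-2, -7)) = √(89 - 36)/2 - 11*166 = √53/2 - 1826 = -1826 + √53/2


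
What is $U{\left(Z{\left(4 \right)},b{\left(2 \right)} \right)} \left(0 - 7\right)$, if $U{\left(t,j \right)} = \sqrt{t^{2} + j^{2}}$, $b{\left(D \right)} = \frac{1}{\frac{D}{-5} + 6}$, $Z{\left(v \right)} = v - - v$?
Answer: $- \frac{\sqrt{50201}}{4} \approx -56.014$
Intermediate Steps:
$Z{\left(v \right)} = 2 v$ ($Z{\left(v \right)} = v + v = 2 v$)
$b{\left(D \right)} = \frac{1}{6 - \frac{D}{5}}$ ($b{\left(D \right)} = \frac{1}{D \left(- \frac{1}{5}\right) + 6} = \frac{1}{- \frac{D}{5} + 6} = \frac{1}{6 - \frac{D}{5}}$)
$U{\left(t,j \right)} = \sqrt{j^{2} + t^{2}}$
$U{\left(Z{\left(4 \right)},b{\left(2 \right)} \right)} \left(0 - 7\right) = \sqrt{\left(- \frac{5}{-30 + 2}\right)^{2} + \left(2 \cdot 4\right)^{2}} \left(0 - 7\right) = \sqrt{\left(- \frac{5}{-28}\right)^{2} + 8^{2}} \left(-7\right) = \sqrt{\left(\left(-5\right) \left(- \frac{1}{28}\right)\right)^{2} + 64} \left(-7\right) = \sqrt{\left(\frac{5}{28}\right)^{2} + 64} \left(-7\right) = \sqrt{\frac{25}{784} + 64} \left(-7\right) = \sqrt{\frac{50201}{784}} \left(-7\right) = \frac{\sqrt{50201}}{28} \left(-7\right) = - \frac{\sqrt{50201}}{4}$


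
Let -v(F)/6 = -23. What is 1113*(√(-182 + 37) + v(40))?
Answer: 153594 + 1113*I*√145 ≈ 1.5359e+5 + 13402.0*I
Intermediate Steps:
v(F) = 138 (v(F) = -6*(-23) = 138)
1113*(√(-182 + 37) + v(40)) = 1113*(√(-182 + 37) + 138) = 1113*(√(-145) + 138) = 1113*(I*√145 + 138) = 1113*(138 + I*√145) = 153594 + 1113*I*√145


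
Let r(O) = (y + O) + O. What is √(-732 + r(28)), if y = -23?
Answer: I*√699 ≈ 26.439*I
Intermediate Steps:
r(O) = -23 + 2*O (r(O) = (-23 + O) + O = -23 + 2*O)
√(-732 + r(28)) = √(-732 + (-23 + 2*28)) = √(-732 + (-23 + 56)) = √(-732 + 33) = √(-699) = I*√699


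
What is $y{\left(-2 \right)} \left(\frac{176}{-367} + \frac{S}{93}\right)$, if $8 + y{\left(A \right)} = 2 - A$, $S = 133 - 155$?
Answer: $\frac{97768}{34131} \approx 2.8645$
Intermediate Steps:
$S = -22$ ($S = 133 - 155 = -22$)
$y{\left(A \right)} = -6 - A$ ($y{\left(A \right)} = -8 - \left(-2 + A\right) = -6 - A$)
$y{\left(-2 \right)} \left(\frac{176}{-367} + \frac{S}{93}\right) = \left(-6 - -2\right) \left(\frac{176}{-367} - \frac{22}{93}\right) = \left(-6 + 2\right) \left(176 \left(- \frac{1}{367}\right) - \frac{22}{93}\right) = - 4 \left(- \frac{176}{367} - \frac{22}{93}\right) = \left(-4\right) \left(- \frac{24442}{34131}\right) = \frac{97768}{34131}$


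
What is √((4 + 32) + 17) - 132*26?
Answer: -3432 + √53 ≈ -3424.7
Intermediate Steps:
√((4 + 32) + 17) - 132*26 = √(36 + 17) - 3432 = √53 - 3432 = -3432 + √53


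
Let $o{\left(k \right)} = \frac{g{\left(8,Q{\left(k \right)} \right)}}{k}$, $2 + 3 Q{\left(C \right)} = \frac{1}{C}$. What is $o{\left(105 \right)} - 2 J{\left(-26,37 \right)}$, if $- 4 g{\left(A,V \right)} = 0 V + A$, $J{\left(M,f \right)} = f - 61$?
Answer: $\frac{5038}{105} \approx 47.981$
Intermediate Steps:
$Q{\left(C \right)} = - \frac{2}{3} + \frac{1}{3 C}$
$J{\left(M,f \right)} = -61 + f$
$g{\left(A,V \right)} = - \frac{A}{4}$ ($g{\left(A,V \right)} = - \frac{0 V + A}{4} = - \frac{0 + A}{4} = - \frac{A}{4}$)
$o{\left(k \right)} = - \frac{2}{k}$ ($o{\left(k \right)} = \frac{\left(- \frac{1}{4}\right) 8}{k} = - \frac{2}{k}$)
$o{\left(105 \right)} - 2 J{\left(-26,37 \right)} = - \frac{2}{105} - 2 \left(-61 + 37\right) = \left(-2\right) \frac{1}{105} - -48 = - \frac{2}{105} + 48 = \frac{5038}{105}$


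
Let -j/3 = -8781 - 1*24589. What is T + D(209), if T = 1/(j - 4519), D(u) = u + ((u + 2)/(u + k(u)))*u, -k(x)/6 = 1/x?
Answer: 1753594570381/4174936925 ≈ 420.03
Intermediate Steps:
k(x) = -6/x
j = 100110 (j = -3*(-8781 - 1*24589) = -3*(-8781 - 24589) = -3*(-33370) = 100110)
D(u) = u + u*(2 + u)/(u - 6/u) (D(u) = u + ((u + 2)/(u - 6/u))*u = u + ((2 + u)/(u - 6/u))*u = u + u*(2 + u)/(u - 6/u))
T = 1/95591 (T = 1/(100110 - 4519) = 1/95591 ≈ 1.0461e-5)
T + D(209) = 1/95591 + 2*209*(-3 + 209*(1 + 209))/(-6 + 209²) = 1/95591 + 2*209*(-3 + 209*210)/(-6 + 43681) = 1/95591 + 2*209*(-3 + 43890)/43675 = 1/95591 + 2*209*(1/43675)*43887 = 1/95591 + 18344766/43675 = 1753594570381/4174936925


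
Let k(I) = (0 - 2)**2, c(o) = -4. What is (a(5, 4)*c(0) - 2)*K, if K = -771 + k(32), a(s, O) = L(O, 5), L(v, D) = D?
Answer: 16874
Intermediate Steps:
a(s, O) = 5
k(I) = 4 (k(I) = (-2)**2 = 4)
K = -767 (K = -771 + 4 = -767)
(a(5, 4)*c(0) - 2)*K = (5*(-4) - 2)*(-767) = (-20 - 2)*(-767) = -22*(-767) = 16874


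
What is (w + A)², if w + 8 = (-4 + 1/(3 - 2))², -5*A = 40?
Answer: 49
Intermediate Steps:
A = -8 (A = -⅕*40 = -8)
w = 1 (w = -8 + (-4 + 1/(3 - 2))² = -8 + (-4 + 1/1)² = -8 + (-4 + 1)² = -8 + (-3)² = -8 + 9 = 1)
(w + A)² = (1 - 8)² = (-7)² = 49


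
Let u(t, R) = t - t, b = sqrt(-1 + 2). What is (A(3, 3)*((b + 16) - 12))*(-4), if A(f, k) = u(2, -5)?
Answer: 0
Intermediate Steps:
b = 1 (b = sqrt(1) = 1)
u(t, R) = 0
A(f, k) = 0
(A(3, 3)*((b + 16) - 12))*(-4) = (0*((1 + 16) - 12))*(-4) = (0*(17 - 12))*(-4) = (0*5)*(-4) = 0*(-4) = 0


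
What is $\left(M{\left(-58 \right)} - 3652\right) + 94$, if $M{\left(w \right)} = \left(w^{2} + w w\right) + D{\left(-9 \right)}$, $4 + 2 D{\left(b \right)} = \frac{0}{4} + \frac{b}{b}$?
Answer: $\frac{6337}{2} \approx 3168.5$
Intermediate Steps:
$D{\left(b \right)} = - \frac{3}{2}$ ($D{\left(b \right)} = -2 + \frac{\frac{0}{4} + \frac{b}{b}}{2} = -2 + \frac{0 \cdot \frac{1}{4} + 1}{2} = -2 + \frac{0 + 1}{2} = -2 + \frac{1}{2} \cdot 1 = -2 + \frac{1}{2} = - \frac{3}{2}$)
$M{\left(w \right)} = - \frac{3}{2} + 2 w^{2}$ ($M{\left(w \right)} = \left(w^{2} + w w\right) - \frac{3}{2} = \left(w^{2} + w^{2}\right) - \frac{3}{2} = 2 w^{2} - \frac{3}{2} = - \frac{3}{2} + 2 w^{2}$)
$\left(M{\left(-58 \right)} - 3652\right) + 94 = \left(\left(- \frac{3}{2} + 2 \left(-58\right)^{2}\right) - 3652\right) + 94 = \left(\left(- \frac{3}{2} + 2 \cdot 3364\right) - 3652\right) + 94 = \left(\left(- \frac{3}{2} + 6728\right) - 3652\right) + 94 = \left(\frac{13453}{2} - 3652\right) + 94 = \frac{6149}{2} + 94 = \frac{6337}{2}$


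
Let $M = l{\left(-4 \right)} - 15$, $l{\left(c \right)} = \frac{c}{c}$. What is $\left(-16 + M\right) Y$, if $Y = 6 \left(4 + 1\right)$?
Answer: $-900$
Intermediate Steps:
$l{\left(c \right)} = 1$
$M = -14$ ($M = 1 - 15 = -14$)
$Y = 30$ ($Y = 6 \cdot 5 = 30$)
$\left(-16 + M\right) Y = \left(-16 - 14\right) 30 = \left(-30\right) 30 = -900$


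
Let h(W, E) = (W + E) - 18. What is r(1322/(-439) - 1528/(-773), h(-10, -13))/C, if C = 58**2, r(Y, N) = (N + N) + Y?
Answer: -7044392/285390827 ≈ -0.024683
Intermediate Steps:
h(W, E) = -18 + E + W (h(W, E) = (E + W) - 18 = -18 + E + W)
r(Y, N) = Y + 2*N (r(Y, N) = 2*N + Y = Y + 2*N)
C = 3364
r(1322/(-439) - 1528/(-773), h(-10, -13))/C = ((1322/(-439) - 1528/(-773)) + 2*(-18 - 13 - 10))/3364 = ((1322*(-1/439) - 1528*(-1/773)) + 2*(-41))*(1/3364) = ((-1322/439 + 1528/773) - 82)*(1/3364) = (-351114/339347 - 82)*(1/3364) = -28177568/339347*1/3364 = -7044392/285390827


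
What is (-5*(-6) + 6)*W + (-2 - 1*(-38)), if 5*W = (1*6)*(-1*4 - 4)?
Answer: -1548/5 ≈ -309.60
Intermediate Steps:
W = -48/5 (W = ((1*6)*(-1*4 - 4))/5 = (6*(-4 - 4))/5 = (6*(-8))/5 = (1/5)*(-48) = -48/5 ≈ -9.6000)
(-5*(-6) + 6)*W + (-2 - 1*(-38)) = (-5*(-6) + 6)*(-48/5) + (-2 - 1*(-38)) = (30 + 6)*(-48/5) + (-2 + 38) = 36*(-48/5) + 36 = -1728/5 + 36 = -1548/5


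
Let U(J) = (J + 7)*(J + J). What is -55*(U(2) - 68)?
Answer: 1760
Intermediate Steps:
U(J) = 2*J*(7 + J) (U(J) = (7 + J)*(2*J) = 2*J*(7 + J))
-55*(U(2) - 68) = -55*(2*2*(7 + 2) - 68) = -55*(2*2*9 - 68) = -55*(36 - 68) = -55*(-32) = 1760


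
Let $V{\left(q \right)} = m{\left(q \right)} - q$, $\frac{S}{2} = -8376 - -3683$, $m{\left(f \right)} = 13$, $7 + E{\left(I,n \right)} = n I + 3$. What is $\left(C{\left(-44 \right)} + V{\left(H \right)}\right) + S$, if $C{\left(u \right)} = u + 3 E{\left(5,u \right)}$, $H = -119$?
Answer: $-9970$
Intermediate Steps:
$E{\left(I,n \right)} = -4 + I n$ ($E{\left(I,n \right)} = -7 + \left(n I + 3\right) = -7 + \left(I n + 3\right) = -7 + \left(3 + I n\right) = -4 + I n$)
$C{\left(u \right)} = -12 + 16 u$ ($C{\left(u \right)} = u + 3 \left(-4 + 5 u\right) = u + \left(-12 + 15 u\right) = -12 + 16 u$)
$S = -9386$ ($S = 2 \left(-8376 - -3683\right) = 2 \left(-8376 + 3683\right) = 2 \left(-4693\right) = -9386$)
$V{\left(q \right)} = 13 - q$
$\left(C{\left(-44 \right)} + V{\left(H \right)}\right) + S = \left(\left(-12 + 16 \left(-44\right)\right) + \left(13 - -119\right)\right) - 9386 = \left(\left(-12 - 704\right) + \left(13 + 119\right)\right) - 9386 = \left(-716 + 132\right) - 9386 = -584 - 9386 = -9970$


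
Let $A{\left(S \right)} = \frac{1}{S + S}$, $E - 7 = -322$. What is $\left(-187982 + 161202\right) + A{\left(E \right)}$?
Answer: $- \frac{16871401}{630} \approx -26780.0$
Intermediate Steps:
$E = -315$ ($E = 7 - 322 = -315$)
$A{\left(S \right)} = \frac{1}{2 S}$
$\left(-187982 + 161202\right) + A{\left(E \right)} = \left(-187982 + 161202\right) + \frac{1}{2 \left(-315\right)} = -26780 + \frac{1}{2} \left(- \frac{1}{315}\right) = -26780 - \frac{1}{630} = - \frac{16871401}{630}$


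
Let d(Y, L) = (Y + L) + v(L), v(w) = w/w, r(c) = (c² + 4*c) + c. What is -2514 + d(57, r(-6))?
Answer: -2450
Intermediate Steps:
r(c) = c² + 5*c
v(w) = 1
d(Y, L) = 1 + L + Y (d(Y, L) = (Y + L) + 1 = (L + Y) + 1 = 1 + L + Y)
-2514 + d(57, r(-6)) = -2514 + (1 - 6*(5 - 6) + 57) = -2514 + (1 - 6*(-1) + 57) = -2514 + (1 + 6 + 57) = -2514 + 64 = -2450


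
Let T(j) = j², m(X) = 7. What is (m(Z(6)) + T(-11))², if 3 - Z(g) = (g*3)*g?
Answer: 16384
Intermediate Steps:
Z(g) = 3 - 3*g² (Z(g) = 3 - g*3*g = 3 - 3*g*g = 3 - 3*g²)
(m(Z(6)) + T(-11))² = (7 + (-11)²)² = (7 + 121)² = 128² = 16384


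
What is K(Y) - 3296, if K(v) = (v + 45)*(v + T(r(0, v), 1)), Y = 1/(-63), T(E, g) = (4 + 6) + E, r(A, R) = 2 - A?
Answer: -10942154/3969 ≈ -2756.9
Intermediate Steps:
T(E, g) = 10 + E
Y = -1/63 ≈ -0.015873
K(v) = (12 + v)*(45 + v) (K(v) = (v + 45)*(v + (10 + (2 - 1*0))) = (45 + v)*(v + (10 + (2 + 0))) = (45 + v)*(v + (10 + 2)) = (45 + v)*(v + 12) = (45 + v)*(12 + v) = (12 + v)*(45 + v))
K(Y) - 3296 = (540 + (-1/63)**2 + 57*(-1/63)) - 3296 = (540 + 1/3969 - 19/21) - 3296 = 2139670/3969 - 3296 = -10942154/3969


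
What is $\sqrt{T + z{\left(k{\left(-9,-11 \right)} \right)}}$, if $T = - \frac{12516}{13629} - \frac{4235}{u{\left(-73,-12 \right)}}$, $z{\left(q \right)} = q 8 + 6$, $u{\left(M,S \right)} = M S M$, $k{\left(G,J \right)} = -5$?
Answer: $\frac{i \sqrt{2816220745767}}{284262} \approx 5.9036 i$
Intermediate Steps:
$u{\left(M,S \right)} = S M^{2}$
$z{\left(q \right)} = 6 + 8 q$ ($z{\left(q \right)} = 8 q + 6 = 6 + 8 q$)
$T = - \frac{35364493}{41502252}$ ($T = - \frac{12516}{13629} - \frac{4235}{\left(-12\right) \left(-73\right)^{2}} = \left(-12516\right) \frac{1}{13629} - \frac{4235}{\left(-12\right) 5329} = - \frac{596}{649} - \frac{4235}{-63948} = - \frac{596}{649} - - \frac{4235}{63948} = - \frac{596}{649} + \frac{4235}{63948} = - \frac{35364493}{41502252} \approx -0.85211$)
$\sqrt{T + z{\left(k{\left(-9,-11 \right)} \right)}} = \sqrt{- \frac{35364493}{41502252} + \left(6 + 8 \left(-5\right)\right)} = \sqrt{- \frac{35364493}{41502252} + \left(6 - 40\right)} = \sqrt{- \frac{35364493}{41502252} - 34} = \sqrt{- \frac{1446441061}{41502252}} = \frac{i \sqrt{2816220745767}}{284262}$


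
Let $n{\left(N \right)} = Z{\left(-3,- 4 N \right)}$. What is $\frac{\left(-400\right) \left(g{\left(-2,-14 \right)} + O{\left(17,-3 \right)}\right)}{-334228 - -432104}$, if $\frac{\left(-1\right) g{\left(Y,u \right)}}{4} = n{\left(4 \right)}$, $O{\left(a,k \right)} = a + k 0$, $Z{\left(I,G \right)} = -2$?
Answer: $- \frac{2500}{24469} \approx -0.10217$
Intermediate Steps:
$n{\left(N \right)} = -2$
$O{\left(a,k \right)} = a$ ($O{\left(a,k \right)} = a + 0 = a$)
$g{\left(Y,u \right)} = 8$ ($g{\left(Y,u \right)} = \left(-4\right) \left(-2\right) = 8$)
$\frac{\left(-400\right) \left(g{\left(-2,-14 \right)} + O{\left(17,-3 \right)}\right)}{-334228 - -432104} = \frac{\left(-400\right) \left(8 + 17\right)}{-334228 - -432104} = \frac{\left(-400\right) 25}{-334228 + 432104} = - \frac{10000}{97876} = \left(-10000\right) \frac{1}{97876} = - \frac{2500}{24469}$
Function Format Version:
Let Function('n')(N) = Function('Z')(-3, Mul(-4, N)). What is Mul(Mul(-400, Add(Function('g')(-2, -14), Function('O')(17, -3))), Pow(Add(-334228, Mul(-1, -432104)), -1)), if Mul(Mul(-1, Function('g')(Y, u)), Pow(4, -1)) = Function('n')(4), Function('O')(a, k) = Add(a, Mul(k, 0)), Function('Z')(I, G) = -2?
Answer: Rational(-2500, 24469) ≈ -0.10217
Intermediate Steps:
Function('n')(N) = -2
Function('O')(a, k) = a (Function('O')(a, k) = Add(a, 0) = a)
Function('g')(Y, u) = 8 (Function('g')(Y, u) = Mul(-4, -2) = 8)
Mul(Mul(-400, Add(Function('g')(-2, -14), Function('O')(17, -3))), Pow(Add(-334228, Mul(-1, -432104)), -1)) = Mul(Mul(-400, Add(8, 17)), Pow(Add(-334228, Mul(-1, -432104)), -1)) = Mul(Mul(-400, 25), Pow(Add(-334228, 432104), -1)) = Mul(-10000, Pow(97876, -1)) = Mul(-10000, Rational(1, 97876)) = Rational(-2500, 24469)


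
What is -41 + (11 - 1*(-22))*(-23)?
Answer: -800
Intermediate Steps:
-41 + (11 - 1*(-22))*(-23) = -41 + (11 + 22)*(-23) = -41 + 33*(-23) = -41 - 759 = -800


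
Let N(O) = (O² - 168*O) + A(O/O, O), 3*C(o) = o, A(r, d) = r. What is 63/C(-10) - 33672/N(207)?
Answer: -931353/40370 ≈ -23.070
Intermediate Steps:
C(o) = o/3
N(O) = 1 + O² - 168*O (N(O) = (O² - 168*O) + O/O = (O² - 168*O) + 1 = 1 + O² - 168*O)
63/C(-10) - 33672/N(207) = 63/(((⅓)*(-10))) - 33672/(1 + 207² - 168*207) = 63/(-10/3) - 33672/(1 + 42849 - 34776) = 63*(-3/10) - 33672/8074 = -189/10 - 33672*1/8074 = -189/10 - 16836/4037 = -931353/40370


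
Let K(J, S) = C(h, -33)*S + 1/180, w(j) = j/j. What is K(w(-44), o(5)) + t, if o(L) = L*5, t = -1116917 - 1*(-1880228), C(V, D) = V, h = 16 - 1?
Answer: 137463481/180 ≈ 7.6369e+5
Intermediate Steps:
w(j) = 1
h = 15
t = 763311 (t = -1116917 + 1880228 = 763311)
o(L) = 5*L
K(J, S) = 1/180 + 15*S (K(J, S) = 15*S + 1/180 = 1/180 + 15*S)
K(w(-44), o(5)) + t = (1/180 + 15*(5*5)) + 763311 = (1/180 + 15*25) + 763311 = (1/180 + 375) + 763311 = 67501/180 + 763311 = 137463481/180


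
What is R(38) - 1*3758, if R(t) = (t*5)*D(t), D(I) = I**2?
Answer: 270602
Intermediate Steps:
R(t) = 5*t**3 (R(t) = (t*5)*t**2 = (5*t)*t**2 = 5*t**3)
R(38) - 1*3758 = 5*38**3 - 1*3758 = 5*54872 - 3758 = 274360 - 3758 = 270602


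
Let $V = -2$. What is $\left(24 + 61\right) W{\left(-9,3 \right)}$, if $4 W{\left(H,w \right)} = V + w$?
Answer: $\frac{85}{4} \approx 21.25$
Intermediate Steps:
$W{\left(H,w \right)} = - \frac{1}{2} + \frac{w}{4}$ ($W{\left(H,w \right)} = \frac{-2 + w}{4} = - \frac{1}{2} + \frac{w}{4}$)
$\left(24 + 61\right) W{\left(-9,3 \right)} = \left(24 + 61\right) \left(- \frac{1}{2} + \frac{1}{4} \cdot 3\right) = 85 \left(- \frac{1}{2} + \frac{3}{4}\right) = 85 \cdot \frac{1}{4} = \frac{85}{4}$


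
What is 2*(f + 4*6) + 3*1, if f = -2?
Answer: 47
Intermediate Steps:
2*(f + 4*6) + 3*1 = 2*(-2 + 4*6) + 3*1 = 2*(-2 + 24) + 3 = 2*22 + 3 = 44 + 3 = 47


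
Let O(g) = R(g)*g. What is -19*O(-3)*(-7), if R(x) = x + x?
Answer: 2394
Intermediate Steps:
R(x) = 2*x
O(g) = 2*g**2 (O(g) = (2*g)*g = 2*g**2)
-19*O(-3)*(-7) = -38*(-3)**2*(-7) = -38*9*(-7) = -19*18*(-7) = -342*(-7) = 2394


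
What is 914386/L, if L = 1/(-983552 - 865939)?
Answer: -1691148677526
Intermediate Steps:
L = -1/1849491 (L = 1/(-1849491) = -1/1849491 ≈ -5.4069e-7)
914386/L = 914386/(-1/1849491) = 914386*(-1849491) = -1691148677526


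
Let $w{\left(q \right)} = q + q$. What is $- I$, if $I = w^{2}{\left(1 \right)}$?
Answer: $-4$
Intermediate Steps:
$w{\left(q \right)} = 2 q$
$I = 4$ ($I = \left(2 \cdot 1\right)^{2} = 2^{2} = 4$)
$- I = \left(-1\right) 4 = -4$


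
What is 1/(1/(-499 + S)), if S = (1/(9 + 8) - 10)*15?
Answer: -11018/17 ≈ -648.12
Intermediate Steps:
S = -2535/17 (S = (1/17 - 10)*15 = -169/17*15 = -2535/17 ≈ -149.12)
1/(1/(-499 + S)) = 1/(1/(-499 - 2535/17)) = 1/(1/(-11018/17)) = 1/(-17/11018) = -11018/17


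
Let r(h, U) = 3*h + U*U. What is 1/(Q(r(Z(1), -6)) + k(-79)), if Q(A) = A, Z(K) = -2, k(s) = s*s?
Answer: 1/6271 ≈ 0.00015946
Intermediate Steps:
k(s) = s**2
r(h, U) = U**2 + 3*h (r(h, U) = 3*h + U**2 = U**2 + 3*h)
1/(Q(r(Z(1), -6)) + k(-79)) = 1/(((-6)**2 + 3*(-2)) + (-79)**2) = 1/((36 - 6) + 6241) = 1/(30 + 6241) = 1/6271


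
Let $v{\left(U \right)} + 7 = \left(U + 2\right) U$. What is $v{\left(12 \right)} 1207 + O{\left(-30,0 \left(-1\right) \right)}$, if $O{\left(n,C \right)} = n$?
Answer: $194297$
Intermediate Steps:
$v{\left(U \right)} = -7 + U \left(2 + U\right)$ ($v{\left(U \right)} = -7 + \left(U + 2\right) U = -7 + \left(2 + U\right) U = -7 + U \left(2 + U\right)$)
$v{\left(12 \right)} 1207 + O{\left(-30,0 \left(-1\right) \right)} = \left(-7 + 12^{2} + 2 \cdot 12\right) 1207 - 30 = \left(-7 + 144 + 24\right) 1207 - 30 = 161 \cdot 1207 - 30 = 194327 - 30 = 194297$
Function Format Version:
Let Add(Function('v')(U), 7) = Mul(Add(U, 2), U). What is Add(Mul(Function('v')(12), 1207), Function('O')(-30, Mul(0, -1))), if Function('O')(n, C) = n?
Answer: 194297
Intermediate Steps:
Function('v')(U) = Add(-7, Mul(U, Add(2, U))) (Function('v')(U) = Add(-7, Mul(Add(U, 2), U)) = Add(-7, Mul(Add(2, U), U)) = Add(-7, Mul(U, Add(2, U))))
Add(Mul(Function('v')(12), 1207), Function('O')(-30, Mul(0, -1))) = Add(Mul(Add(-7, Pow(12, 2), Mul(2, 12)), 1207), -30) = Add(Mul(Add(-7, 144, 24), 1207), -30) = Add(Mul(161, 1207), -30) = Add(194327, -30) = 194297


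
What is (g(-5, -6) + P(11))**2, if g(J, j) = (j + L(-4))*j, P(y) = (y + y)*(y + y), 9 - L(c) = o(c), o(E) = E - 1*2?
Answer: 184900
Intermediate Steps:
o(E) = -2 + E (o(E) = E - 2 = -2 + E)
L(c) = 11 - c (L(c) = 9 - (-2 + c) = 9 + (2 - c) = 11 - c)
P(y) = 4*y**2 (P(y) = (2*y)*(2*y) = 4*y**2)
g(J, j) = j*(15 + j) (g(J, j) = (j + (11 - 1*(-4)))*j = (j + (11 + 4))*j = (j + 15)*j = (15 + j)*j = j*(15 + j))
(g(-5, -6) + P(11))**2 = (-6*(15 - 6) + 4*11**2)**2 = (-6*9 + 4*121)**2 = (-54 + 484)**2 = 430**2 = 184900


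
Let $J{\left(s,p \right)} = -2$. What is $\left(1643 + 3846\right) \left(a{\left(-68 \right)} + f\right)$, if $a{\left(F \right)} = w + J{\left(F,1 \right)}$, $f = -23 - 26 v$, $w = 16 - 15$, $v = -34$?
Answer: $4720540$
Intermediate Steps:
$w = 1$ ($w = 16 - 15 = 1$)
$f = 861$ ($f = -23 - -884 = -23 + 884 = 861$)
$a{\left(F \right)} = -1$ ($a{\left(F \right)} = 1 - 2 = -1$)
$\left(1643 + 3846\right) \left(a{\left(-68 \right)} + f\right) = \left(1643 + 3846\right) \left(-1 + 861\right) = 5489 \cdot 860 = 4720540$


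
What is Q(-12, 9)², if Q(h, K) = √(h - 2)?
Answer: -14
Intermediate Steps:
Q(h, K) = √(-2 + h)
Q(-12, 9)² = (√(-2 - 12))² = (√(-14))² = (I*√14)² = -14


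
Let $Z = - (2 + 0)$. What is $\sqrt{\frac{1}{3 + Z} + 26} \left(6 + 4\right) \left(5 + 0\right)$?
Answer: $150 \sqrt{3} \approx 259.81$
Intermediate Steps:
$Z = -2$ ($Z = \left(-1\right) 2 = -2$)
$\sqrt{\frac{1}{3 + Z} + 26} \left(6 + 4\right) \left(5 + 0\right) = \sqrt{\frac{1}{3 - 2} + 26} \left(6 + 4\right) \left(5 + 0\right) = \sqrt{1^{-1} + 26} \cdot 10 \cdot 5 = \sqrt{1 + 26} \cdot 50 = \sqrt{27} \cdot 50 = 3 \sqrt{3} \cdot 50 = 150 \sqrt{3}$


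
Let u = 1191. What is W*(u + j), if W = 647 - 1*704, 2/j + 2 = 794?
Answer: -8961103/132 ≈ -67887.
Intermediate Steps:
j = 1/396 (j = 2/(-2 + 794) = 2/792 = 2*(1/792) = 1/396 ≈ 0.0025253)
W = -57 (W = 647 - 704 = -57)
W*(u + j) = -57*(1191 + 1/396) = -57*471637/396 = -8961103/132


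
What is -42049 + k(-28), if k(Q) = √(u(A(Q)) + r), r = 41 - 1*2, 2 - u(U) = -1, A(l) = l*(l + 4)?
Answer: -42049 + √42 ≈ -42043.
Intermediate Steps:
A(l) = l*(4 + l)
u(U) = 3 (u(U) = 2 - 1*(-1) = 2 + 1 = 3)
r = 39 (r = 41 - 2 = 39)
k(Q) = √42 (k(Q) = √(3 + 39) = √42)
-42049 + k(-28) = -42049 + √42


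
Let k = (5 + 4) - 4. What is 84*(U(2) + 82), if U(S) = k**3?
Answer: 17388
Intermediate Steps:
k = 5 (k = 9 - 4 = 5)
U(S) = 125 (U(S) = 5**3 = 125)
84*(U(2) + 82) = 84*(125 + 82) = 84*207 = 17388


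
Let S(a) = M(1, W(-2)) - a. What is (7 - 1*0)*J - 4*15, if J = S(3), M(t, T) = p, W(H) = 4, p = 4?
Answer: -53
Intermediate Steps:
M(t, T) = 4
S(a) = 4 - a
J = 1 (J = 4 - 1*3 = 4 - 3 = 1)
(7 - 1*0)*J - 4*15 = (7 - 1*0)*1 - 4*15 = (7 + 0)*1 - 60 = 7*1 - 60 = 7 - 60 = -53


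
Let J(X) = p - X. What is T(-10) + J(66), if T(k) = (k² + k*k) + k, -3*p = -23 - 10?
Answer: 135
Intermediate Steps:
p = 11 (p = -(-23 - 10)/3 = -⅓*(-33) = 11)
T(k) = k + 2*k² (T(k) = (k² + k²) + k = 2*k² + k = k + 2*k²)
J(X) = 11 - X
T(-10) + J(66) = -10*(1 + 2*(-10)) + (11 - 1*66) = -10*(1 - 20) + (11 - 66) = -10*(-19) - 55 = 190 - 55 = 135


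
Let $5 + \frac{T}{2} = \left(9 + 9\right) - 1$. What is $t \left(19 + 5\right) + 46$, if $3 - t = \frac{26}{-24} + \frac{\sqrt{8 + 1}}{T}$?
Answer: $141$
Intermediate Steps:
$T = 24$ ($T = -10 + 2 \left(\left(9 + 9\right) - 1\right) = -10 + 2 \left(18 - 1\right) = -10 + 2 \cdot 17 = -10 + 34 = 24$)
$t = \frac{95}{24}$ ($t = 3 - \left(\frac{26}{-24} + \frac{\sqrt{8 + 1}}{24}\right) = 3 - \left(26 \left(- \frac{1}{24}\right) + \sqrt{9} \cdot \frac{1}{24}\right) = 3 - \left(- \frac{13}{12} + 3 \cdot \frac{1}{24}\right) = 3 - \left(- \frac{13}{12} + \frac{1}{8}\right) = 3 - - \frac{23}{24} = 3 + \frac{23}{24} = \frac{95}{24} \approx 3.9583$)
$t \left(19 + 5\right) + 46 = \frac{95 \left(19 + 5\right)}{24} + 46 = \frac{95}{24} \cdot 24 + 46 = 95 + 46 = 141$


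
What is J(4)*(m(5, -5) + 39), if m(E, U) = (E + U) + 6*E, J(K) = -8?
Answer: -552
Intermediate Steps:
m(E, U) = U + 7*E
J(4)*(m(5, -5) + 39) = -8*((-5 + 7*5) + 39) = -8*((-5 + 35) + 39) = -8*(30 + 39) = -8*69 = -552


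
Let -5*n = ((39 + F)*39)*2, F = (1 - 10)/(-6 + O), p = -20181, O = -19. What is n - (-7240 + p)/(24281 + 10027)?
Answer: -2629779991/4288500 ≈ -613.22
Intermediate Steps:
F = 9/25 (F = (1 - 10)/(-6 - 19) = -9/(-25) = -9*(-1/25) = 9/25 ≈ 0.36000)
n = -76752/125 (n = -(39 + 9/25)*39*2/5 = -(984/25)*39*2/5 = -38376*2/125 = -⅕*76752/25 = -76752/125 ≈ -614.02)
n - (-7240 + p)/(24281 + 10027) = -76752/125 - (-7240 - 20181)/(24281 + 10027) = -76752/125 - (-27421)/34308 = -76752/125 - 1*(-27421/34308) = -76752/125 + 27421/34308 = -2629779991/4288500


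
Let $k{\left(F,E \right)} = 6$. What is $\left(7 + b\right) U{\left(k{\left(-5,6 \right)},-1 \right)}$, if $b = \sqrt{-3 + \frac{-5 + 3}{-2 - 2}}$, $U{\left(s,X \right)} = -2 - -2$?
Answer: $0$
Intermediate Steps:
$U{\left(s,X \right)} = 0$ ($U{\left(s,X \right)} = -2 + 2 = 0$)
$b = \frac{i \sqrt{10}}{2}$ ($b = \sqrt{-3 - \frac{2}{-4}} = \sqrt{-3 - - \frac{1}{2}} = \sqrt{-3 + \frac{1}{2}} = \sqrt{- \frac{5}{2}} = \frac{i \sqrt{10}}{2} \approx 1.5811 i$)
$\left(7 + b\right) U{\left(k{\left(-5,6 \right)},-1 \right)} = \left(7 + \frac{i \sqrt{10}}{2}\right) 0 = 0$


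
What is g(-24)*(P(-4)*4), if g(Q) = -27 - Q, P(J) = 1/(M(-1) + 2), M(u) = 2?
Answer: -3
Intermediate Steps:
P(J) = ¼ (P(J) = 1/(2 + 2) = 1/4 = ¼)
g(-24)*(P(-4)*4) = (-27 - 1*(-24))*((¼)*4) = (-27 + 24)*1 = -3*1 = -3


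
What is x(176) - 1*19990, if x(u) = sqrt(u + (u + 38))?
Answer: -19990 + sqrt(390) ≈ -19970.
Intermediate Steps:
x(u) = sqrt(38 + 2*u) (x(u) = sqrt(u + (38 + u)) = sqrt(38 + 2*u))
x(176) - 1*19990 = sqrt(38 + 2*176) - 1*19990 = sqrt(38 + 352) - 19990 = sqrt(390) - 19990 = -19990 + sqrt(390)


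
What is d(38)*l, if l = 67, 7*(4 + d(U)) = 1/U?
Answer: -71221/266 ≈ -267.75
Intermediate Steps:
d(U) = -4 + 1/(7*U)
d(38)*l = (-4 + (1/7)/38)*67 = (-4 + (1/7)*(1/38))*67 = (-4 + 1/266)*67 = -1063/266*67 = -71221/266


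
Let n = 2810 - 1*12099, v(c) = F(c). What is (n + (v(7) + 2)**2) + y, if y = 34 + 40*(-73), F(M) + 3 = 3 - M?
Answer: -12150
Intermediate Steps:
F(M) = -M (F(M) = -3 + (3 - M) = -M)
v(c) = -c
n = -9289 (n = 2810 - 12099 = -9289)
y = -2886 (y = 34 - 2920 = -2886)
(n + (v(7) + 2)**2) + y = (-9289 + (-1*7 + 2)**2) - 2886 = (-9289 + (-7 + 2)**2) - 2886 = (-9289 + (-5)**2) - 2886 = (-9289 + 25) - 2886 = -9264 - 2886 = -12150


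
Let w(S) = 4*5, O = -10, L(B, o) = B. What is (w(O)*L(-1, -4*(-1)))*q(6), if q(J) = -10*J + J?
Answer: 1080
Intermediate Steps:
q(J) = -9*J
w(S) = 20
(w(O)*L(-1, -4*(-1)))*q(6) = (20*(-1))*(-9*6) = -20*(-54) = 1080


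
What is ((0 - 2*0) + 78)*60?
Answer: 4680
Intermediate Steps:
((0 - 2*0) + 78)*60 = ((0 + 0) + 78)*60 = (0 + 78)*60 = 78*60 = 4680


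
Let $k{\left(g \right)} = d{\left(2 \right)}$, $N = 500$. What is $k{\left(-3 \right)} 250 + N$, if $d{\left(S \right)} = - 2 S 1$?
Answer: $-500$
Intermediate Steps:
$d{\left(S \right)} = - 2 S$
$k{\left(g \right)} = -4$ ($k{\left(g \right)} = \left(-2\right) 2 = -4$)
$k{\left(-3 \right)} 250 + N = \left(-4\right) 250 + 500 = -1000 + 500 = -500$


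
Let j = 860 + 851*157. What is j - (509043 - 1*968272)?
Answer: 593696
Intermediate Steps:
j = 134467 (j = 860 + 133607 = 134467)
j - (509043 - 1*968272) = 134467 - (509043 - 1*968272) = 134467 - (509043 - 968272) = 134467 - 1*(-459229) = 134467 + 459229 = 593696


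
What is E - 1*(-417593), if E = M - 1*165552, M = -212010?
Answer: 40031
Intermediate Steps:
E = -377562 (E = -212010 - 1*165552 = -212010 - 165552 = -377562)
E - 1*(-417593) = -377562 - 1*(-417593) = -377562 + 417593 = 40031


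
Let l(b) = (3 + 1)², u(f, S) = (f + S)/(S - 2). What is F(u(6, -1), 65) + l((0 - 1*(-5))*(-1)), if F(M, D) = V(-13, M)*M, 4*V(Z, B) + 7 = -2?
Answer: 79/4 ≈ 19.750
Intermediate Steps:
V(Z, B) = -9/4 (V(Z, B) = -7/4 + (¼)*(-2) = -7/4 - ½ = -9/4)
u(f, S) = (S + f)/(-2 + S)
l(b) = 16 (l(b) = 4² = 16)
F(M, D) = -9*M/4
F(u(6, -1), 65) + l((0 - 1*(-5))*(-1)) = -9*(-1 + 6)/(4*(-2 - 1)) + 16 = -9*5/(4*(-3)) + 16 = -(-3)*5/4 + 16 = -9/4*(-5/3) + 16 = 15/4 + 16 = 79/4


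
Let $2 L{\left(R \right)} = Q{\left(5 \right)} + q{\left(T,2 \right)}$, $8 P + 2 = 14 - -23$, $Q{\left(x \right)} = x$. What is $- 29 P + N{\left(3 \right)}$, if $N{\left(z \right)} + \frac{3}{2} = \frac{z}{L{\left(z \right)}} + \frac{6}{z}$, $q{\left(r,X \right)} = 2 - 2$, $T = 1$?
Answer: $- \frac{5007}{40} \approx -125.18$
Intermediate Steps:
$q{\left(r,X \right)} = 0$
$P = \frac{35}{8}$ ($P = - \frac{1}{4} + \frac{14 - -23}{8} = - \frac{1}{4} + \frac{14 + 23}{8} = - \frac{1}{4} + \frac{1}{8} \cdot 37 = - \frac{1}{4} + \frac{37}{8} = \frac{35}{8} \approx 4.375$)
$L{\left(R \right)} = \frac{5}{2}$ ($L{\left(R \right)} = \frac{5 + 0}{2} = \frac{1}{2} \cdot 5 = \frac{5}{2}$)
$N{\left(z \right)} = - \frac{3}{2} + \frac{6}{z} + \frac{2 z}{5}$ ($N{\left(z \right)} = - \frac{3}{2} + \left(\frac{z}{\frac{5}{2}} + \frac{6}{z}\right) = - \frac{3}{2} + \left(z \frac{2}{5} + \frac{6}{z}\right) = - \frac{3}{2} + \left(\frac{2 z}{5} + \frac{6}{z}\right) = - \frac{3}{2} + \left(\frac{6}{z} + \frac{2 z}{5}\right) = - \frac{3}{2} + \frac{6}{z} + \frac{2 z}{5}$)
$- 29 P + N{\left(3 \right)} = \left(-29\right) \frac{35}{8} + \frac{60 + 3 \left(-15 + 4 \cdot 3\right)}{10 \cdot 3} = - \frac{1015}{8} + \frac{1}{10} \cdot \frac{1}{3} \left(60 + 3 \left(-15 + 12\right)\right) = - \frac{1015}{8} + \frac{1}{10} \cdot \frac{1}{3} \left(60 + 3 \left(-3\right)\right) = - \frac{1015}{8} + \frac{1}{10} \cdot \frac{1}{3} \left(60 - 9\right) = - \frac{1015}{8} + \frac{1}{10} \cdot \frac{1}{3} \cdot 51 = - \frac{1015}{8} + \frac{17}{10} = - \frac{5007}{40}$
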